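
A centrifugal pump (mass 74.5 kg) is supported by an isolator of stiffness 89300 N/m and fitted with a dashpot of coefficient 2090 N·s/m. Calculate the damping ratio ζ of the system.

ω_n = √(k/m) = √(89300/74.5) = 34.62 rad/s.
Critical damping c_c = 2√(k·m) = 2√(89300 × 74.5) = 5159 N·s/m, so ζ = c/c_c = 2090/5159 = 0.4051.

0.405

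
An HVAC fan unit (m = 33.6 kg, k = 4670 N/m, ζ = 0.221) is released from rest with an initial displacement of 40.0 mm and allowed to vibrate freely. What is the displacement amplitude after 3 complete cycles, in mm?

Logarithmic decrement δ = 2πζ/√(1 − ζ²) = 2π × 0.2210/√(1 − 0.0488) = 1.424.
After n cycles, x_n/x₀ = e^(−nδ), so x_3 = 40.0 × e^(−3 × 1.424) = 40.0 × 0.01396 = 0.5585 mm.

0.559 mm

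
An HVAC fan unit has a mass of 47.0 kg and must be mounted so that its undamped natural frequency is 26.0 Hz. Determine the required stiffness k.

ω_n = 2πf_n = 2π × 26.0 = 163.4 rad/s.
k = m·ω_n² = 47.0 × 163.4² = 47.0 × 26690 = 1254000 N/m.

1250000 N/m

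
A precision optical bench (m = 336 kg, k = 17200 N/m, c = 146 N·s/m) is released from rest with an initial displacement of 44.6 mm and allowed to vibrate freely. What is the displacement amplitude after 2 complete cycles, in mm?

30.4 mm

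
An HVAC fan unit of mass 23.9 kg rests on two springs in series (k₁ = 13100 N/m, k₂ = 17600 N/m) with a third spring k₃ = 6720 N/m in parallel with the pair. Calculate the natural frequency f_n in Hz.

Series pair: k_s = k₁k₂/(k₁+k₂) = (13100)(17600)/(13100 + 17600) = 7510 N/m. In parallel with k₃: k_eq = 7510 + 6720 = 14230 N/m.
ω_n = √(k_eq/m) = √(14230/23.9) = √595.4 = 24.40 rad/s.
f_n = ω_n/(2π) = 24.40/6.283 = 3.884 Hz.

3.88 Hz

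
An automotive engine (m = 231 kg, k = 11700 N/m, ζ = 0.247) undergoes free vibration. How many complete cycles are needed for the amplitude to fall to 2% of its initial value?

Logarithmic decrement δ = 2πζ/√(1 − ζ²) = 2π × 0.2470/√(1 − 0.0610) = 1.602.
x_n/x₀ = e^(−nδ) ≤ 0.02; take ln: n ≥ ln(1/0.02)/δ = 3.912/1.602 = 2.443.
So 3 complete cycles are required.

3 cycles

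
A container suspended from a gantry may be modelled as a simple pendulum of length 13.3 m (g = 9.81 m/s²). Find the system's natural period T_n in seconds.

7.32 s

For a simple pendulum ω_n = √(g/L) = √(9.81/13.3) = √0.7376 = 0.8588 rad/s.
T_n = 2π/ω_n = 6.283/0.8588 = 7.316 s.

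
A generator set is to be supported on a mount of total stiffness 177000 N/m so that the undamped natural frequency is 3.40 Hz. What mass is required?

ω_n = 2πf_n = 2π × 3.40 = 21.36 rad/s.
m = k/ω_n² = 177000/21.36² = 177000/456.4 = 387.8 kg.

388 kg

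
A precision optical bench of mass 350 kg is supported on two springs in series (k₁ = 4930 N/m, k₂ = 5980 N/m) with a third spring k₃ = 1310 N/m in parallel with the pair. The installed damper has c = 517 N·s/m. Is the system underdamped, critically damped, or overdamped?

Series pair: k_s = k₁k₂/(k₁+k₂) = (4930)(5980)/(4930 + 5980) = 2702 N/m. In parallel with k₃: k_eq = 2702 + 1310 = 4012 N/m.
c_c = 2√(k_eq·m) = 2370 N·s/m; ζ = c/c_c = 517/2370 = 0.218.
Since ζ < 1 the system is underdamped.

underdamped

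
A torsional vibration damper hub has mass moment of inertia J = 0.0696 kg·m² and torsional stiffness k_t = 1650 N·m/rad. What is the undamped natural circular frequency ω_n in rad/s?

154 rad/s

ω_n = √(k_t/J) = √(1650/0.0696) = √23710 = 154.0 rad/s.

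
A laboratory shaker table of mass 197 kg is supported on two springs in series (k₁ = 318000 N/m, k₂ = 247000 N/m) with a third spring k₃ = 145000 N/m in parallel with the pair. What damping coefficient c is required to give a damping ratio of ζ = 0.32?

Series pair: k_s = k₁k₂/(k₁+k₂) = (318000)(247000)/(318000 + 247000) = 139000 N/m. In parallel with k₃: k_eq = 139000 + 145000 = 284000 N/m.
c_c = 2√(k_eq·m) = 2√(284000 × 197) = 14960 N·s/m.
c = ζ·c_c = 0.32 × 14960 = 4787 N·s/m.

4790 N·s/m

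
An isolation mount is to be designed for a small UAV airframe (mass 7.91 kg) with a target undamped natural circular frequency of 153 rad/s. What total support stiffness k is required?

185000 N/m

k = m·ω_n² = 7.91 × 153.0² = 7.91 × 23410 = 185200 N/m.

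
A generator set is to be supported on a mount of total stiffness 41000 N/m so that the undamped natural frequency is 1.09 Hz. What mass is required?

874 kg

ω_n = 2πf_n = 2π × 1.09 = 6.849 rad/s.
m = k/ω_n² = 41000/6.849² = 41000/46.90 = 874.1 kg.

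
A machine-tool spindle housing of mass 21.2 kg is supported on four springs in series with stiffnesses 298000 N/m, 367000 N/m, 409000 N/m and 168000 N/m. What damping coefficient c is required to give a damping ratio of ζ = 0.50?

1210 N·s/m

Series springs: 1/k_eq = 1/298000 + 1/367000 + 1/409000 + 1/168000 = 1.448×10^-5, so k_eq = 69070 N/m.
c_c = 2√(k_eq·m) = 2√(69070 × 21.2) = 2420 N·s/m.
c = ζ·c_c = 0.50 × 2420 = 1210 N·s/m.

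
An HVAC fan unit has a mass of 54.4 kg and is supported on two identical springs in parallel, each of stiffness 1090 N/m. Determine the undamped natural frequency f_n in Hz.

1.01 Hz

Parallel springs add: k_eq = 2 × 1090 = 2180 N/m.
ω_n = √(k_eq/m) = √(2180/54.4) = √40.07 = 6.330 rad/s.
f_n = ω_n/(2π) = 6.330/6.283 = 1.008 Hz.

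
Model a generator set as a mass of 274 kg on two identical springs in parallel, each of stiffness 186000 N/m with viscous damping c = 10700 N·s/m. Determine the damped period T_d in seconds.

Parallel springs add: k_eq = 2 × 186000 = 372000 N/m.
ω_n = √(k_eq/m) = √(372000/274) = 36.85 rad/s.
Critical damping c_c = 2√(k_eq·m) = 2√(372000 × 274) = 20190 N·s/m, so ζ = c/c_c = 10700/20190 = 0.5299.
ω_d = ω_n√(1 − ζ²) = 36.85 × √(1 − 0.281) = 31.25 rad/s.
T_d = 2π/ω_d = 0.2011 s.

0.201 s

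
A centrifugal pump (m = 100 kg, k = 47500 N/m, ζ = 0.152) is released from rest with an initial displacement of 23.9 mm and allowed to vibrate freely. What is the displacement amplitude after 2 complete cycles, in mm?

Logarithmic decrement δ = 2πζ/√(1 − ζ²) = 2π × 0.1520/√(1 − 0.0231) = 0.9663.
After n cycles, x_n/x₀ = e^(−nδ), so x_2 = 23.9 × e^(−2 × 0.9663) = 23.9 × 0.1448 = 3.460 mm.

3.46 mm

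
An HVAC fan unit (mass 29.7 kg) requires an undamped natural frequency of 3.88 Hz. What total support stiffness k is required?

ω_n = 2πf_n = 2π × 3.88 = 24.38 rad/s.
k = m·ω_n² = 29.7 × 24.38² = 29.7 × 594.3 = 17650 N/m.

17700 N/m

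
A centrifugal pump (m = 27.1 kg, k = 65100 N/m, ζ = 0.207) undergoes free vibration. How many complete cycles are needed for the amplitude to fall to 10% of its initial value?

Logarithmic decrement δ = 2πζ/√(1 − ζ²) = 2π × 0.2070/√(1 − 0.0428) = 1.329.
x_n/x₀ = e^(−nδ) ≤ 0.1; take ln: n ≥ ln(1/0.1)/δ = 2.303/1.329 = 1.732.
So 2 complete cycles are required.

2 cycles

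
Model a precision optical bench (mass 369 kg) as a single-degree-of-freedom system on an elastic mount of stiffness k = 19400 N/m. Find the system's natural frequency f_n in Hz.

1.15 Hz

ω_n = √(k/m) = √(19400/369) = √52.57 = 7.251 rad/s.
f_n = ω_n/(2π) = 7.251/6.283 = 1.154 Hz.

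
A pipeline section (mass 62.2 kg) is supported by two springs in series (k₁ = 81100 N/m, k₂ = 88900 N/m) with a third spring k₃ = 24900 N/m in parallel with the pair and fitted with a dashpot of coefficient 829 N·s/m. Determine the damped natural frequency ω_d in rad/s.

32.2 rad/s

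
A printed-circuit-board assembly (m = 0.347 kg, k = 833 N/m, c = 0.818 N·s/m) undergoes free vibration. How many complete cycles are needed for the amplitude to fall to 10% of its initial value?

ζ = c/(2√(km)) = 0.818/(2√(833 × 0.347)) = 0.818/34.00 = 0.02406.
Logarithmic decrement δ = 2πζ/√(1 − ζ²) = 2π × 0.02406/√(1 − 0.000579) = 0.1512.
x_n/x₀ = e^(−nδ) ≤ 0.1; take ln: n ≥ ln(1/0.1)/δ = 2.303/0.1512 = 15.23.
So 16 complete cycles are required.

16 cycles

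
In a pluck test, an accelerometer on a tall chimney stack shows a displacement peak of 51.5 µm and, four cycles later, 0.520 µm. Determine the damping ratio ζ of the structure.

Logarithmic decrement δ = (1/n)·ln(x₀/x_n) = (1/4)·ln(51.5/0.520) = (1/4)·ln(99.04) = 1.149.
ζ = δ/√(4π² + δ²) = 1.149/√(39.48 + 1.32) = 1.149/6.387 = 0.1799.

0.180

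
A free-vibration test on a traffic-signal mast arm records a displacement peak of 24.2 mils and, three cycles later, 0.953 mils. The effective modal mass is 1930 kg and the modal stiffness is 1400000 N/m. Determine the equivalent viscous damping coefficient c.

17600 N·s/m

Logarithmic decrement δ = (1/n)·ln(x₀/x_n) = (1/3)·ln(24.2/0.953) = (1/3)·ln(25.39) = 1.078.
ζ = δ/√(4π² + δ²) = 1.078/√(39.48 + 1.16) = 1.078/6.375 = 0.1691.
c = ζ · 2√(km) = 0.1691 × 2√(1400000 × 1930) = 0.1691 × 104000 = 17580 N·s/m.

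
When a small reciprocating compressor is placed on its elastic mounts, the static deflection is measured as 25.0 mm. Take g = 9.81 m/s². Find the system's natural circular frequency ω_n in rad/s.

19.8 rad/s

ω_n = √(g/δ_st) = √(9.81/0.0250) = √392.4 = 19.81 rad/s.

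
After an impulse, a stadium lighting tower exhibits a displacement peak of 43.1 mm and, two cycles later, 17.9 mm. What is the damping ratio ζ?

0.0698

Logarithmic decrement δ = (1/n)·ln(x₀/x_n) = (1/2)·ln(43.1/17.9) = (1/2)·ln(2.408) = 0.4394.
ζ = δ/√(4π² + δ²) = 0.4394/√(39.48 + 0.193) = 0.4394/6.299 = 0.06976.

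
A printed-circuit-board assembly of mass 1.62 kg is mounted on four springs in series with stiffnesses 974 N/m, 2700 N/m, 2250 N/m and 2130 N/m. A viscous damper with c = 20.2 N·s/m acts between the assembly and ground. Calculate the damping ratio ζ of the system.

Series springs: 1/k_eq = 1/974 + 1/2700 + 1/2250 + 1/2130 = 0.002311, so k_eq = 432.7 N/m.
ω_n = √(k_eq/m) = √(432.7/1.62) = 16.34 rad/s.
Critical damping c_c = 2√(k_eq·m) = 2√(432.7 × 1.62) = 52.95 N·s/m, so ζ = c/c_c = 20.2/52.95 = 0.3815.

0.381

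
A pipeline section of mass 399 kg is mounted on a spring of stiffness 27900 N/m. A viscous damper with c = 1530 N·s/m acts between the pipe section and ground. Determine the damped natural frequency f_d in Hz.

1.30 Hz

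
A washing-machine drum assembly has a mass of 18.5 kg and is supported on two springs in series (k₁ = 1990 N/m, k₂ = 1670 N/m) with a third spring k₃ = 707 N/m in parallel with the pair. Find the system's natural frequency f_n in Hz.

Series pair: k_s = k₁k₂/(k₁+k₂) = (1990)(1670)/(1990 + 1670) = 908.0 N/m. In parallel with k₃: k_eq = 908.0 + 707 = 1615 N/m.
ω_n = √(k_eq/m) = √(1615/18.5) = √87.30 = 9.343 rad/s.
f_n = ω_n/(2π) = 9.343/6.283 = 1.487 Hz.

1.49 Hz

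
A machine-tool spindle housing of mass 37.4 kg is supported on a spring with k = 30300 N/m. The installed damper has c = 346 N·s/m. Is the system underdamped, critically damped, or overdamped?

c_c = 2√(k·m) = 2129 N·s/m; ζ = c/c_c = 346/2129 = 0.163.
Since ζ < 1 the system is underdamped.

underdamped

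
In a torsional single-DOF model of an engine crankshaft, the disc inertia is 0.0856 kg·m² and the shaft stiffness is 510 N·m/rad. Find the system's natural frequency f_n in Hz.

ω_n = √(k_t/J) = √(510/0.0856) = √5958 = 77.19 rad/s.
f_n = ω_n/(2π) = 77.19/6.283 = 12.28 Hz.

12.3 Hz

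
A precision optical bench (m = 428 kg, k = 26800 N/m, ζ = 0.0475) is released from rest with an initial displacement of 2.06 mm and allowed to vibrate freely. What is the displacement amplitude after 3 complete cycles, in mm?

Logarithmic decrement δ = 2πζ/√(1 − ζ²) = 2π × 0.04750/√(1 − 0.00226) = 0.2988.
After n cycles, x_n/x₀ = e^(−nδ), so x_3 = 2.06 × e^(−3 × 0.2988) = 2.06 × 0.4080 = 0.8406 mm.

0.841 mm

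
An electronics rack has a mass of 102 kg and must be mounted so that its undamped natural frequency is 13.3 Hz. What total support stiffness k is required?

ω_n = 2πf_n = 2π × 13.3 = 83.57 rad/s.
k = m·ω_n² = 102 × 83.57² = 102 × 6983 = 712300 N/m.

712000 N/m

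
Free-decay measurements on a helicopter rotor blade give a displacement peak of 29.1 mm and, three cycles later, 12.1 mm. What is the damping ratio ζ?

0.0465

Logarithmic decrement δ = (1/n)·ln(x₀/x_n) = (1/3)·ln(29.1/12.1) = (1/3)·ln(2.405) = 0.2925.
ζ = δ/√(4π² + δ²) = 0.2925/√(39.48 + 0.0856) = 0.2925/6.290 = 0.04650.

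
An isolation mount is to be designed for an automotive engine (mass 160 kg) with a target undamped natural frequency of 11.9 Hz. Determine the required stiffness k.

894000 N/m

ω_n = 2πf_n = 2π × 11.9 = 74.77 rad/s.
k = m·ω_n² = 160 × 74.77² = 160 × 5591 = 894500 N/m.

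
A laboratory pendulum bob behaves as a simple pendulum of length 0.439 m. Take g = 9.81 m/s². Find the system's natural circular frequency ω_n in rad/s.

For a simple pendulum ω_n = √(g/L) = √(9.81/0.439) = √22.35 = 4.727 rad/s.

4.73 rad/s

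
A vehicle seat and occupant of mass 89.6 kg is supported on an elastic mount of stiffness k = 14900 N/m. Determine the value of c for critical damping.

2310 N·s/m

c_c = 2√(k·m) = 2√(14900 × 89.6) = 2 × 1155 = 2311 N·s/m.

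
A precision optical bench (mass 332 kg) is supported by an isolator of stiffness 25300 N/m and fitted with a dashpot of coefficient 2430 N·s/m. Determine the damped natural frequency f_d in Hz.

1.26 Hz

ω_n = √(k/m) = √(25300/332) = 8.730 rad/s.
Critical damping c_c = 2√(k·m) = 2√(25300 × 332) = 5796 N·s/m, so ζ = c/c_c = 2430/5796 = 0.4192.
ω_d = ω_n√(1 − ζ²) = 8.730 × √(1 − 0.176) = 7.925 rad/s.
f_d = ω_d/(2π) = 1.261 Hz.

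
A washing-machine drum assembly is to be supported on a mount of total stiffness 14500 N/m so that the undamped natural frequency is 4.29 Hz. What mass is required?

20.0 kg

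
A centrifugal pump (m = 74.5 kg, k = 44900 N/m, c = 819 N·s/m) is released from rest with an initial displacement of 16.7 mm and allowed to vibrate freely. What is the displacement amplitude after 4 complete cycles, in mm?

ζ = c/(2√(km)) = 819/(2√(44900 × 74.5)) = 819/3658 = 0.2239.
Logarithmic decrement δ = 2πζ/√(1 − ζ²) = 2π × 0.2239/√(1 − 0.0501) = 1.443.
After n cycles, x_n/x₀ = e^(−nδ), so x_4 = 16.7 × e^(−4 × 1.443) = 16.7 × 0.003108 = 0.05190 mm.

0.0519 mm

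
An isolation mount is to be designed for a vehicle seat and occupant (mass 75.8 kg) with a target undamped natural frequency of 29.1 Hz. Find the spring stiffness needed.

ω_n = 2πf_n = 2π × 29.1 = 182.8 rad/s.
k = m·ω_n² = 75.8 × 182.8² = 75.8 × 33430 = 2534000 N/m.

2530000 N/m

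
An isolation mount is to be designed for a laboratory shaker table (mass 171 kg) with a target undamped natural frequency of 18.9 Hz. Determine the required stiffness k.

2410000 N/m

ω_n = 2πf_n = 2π × 18.9 = 118.8 rad/s.
k = m·ω_n² = 171 × 118.8² = 171 × 14100 = 2411000 N/m.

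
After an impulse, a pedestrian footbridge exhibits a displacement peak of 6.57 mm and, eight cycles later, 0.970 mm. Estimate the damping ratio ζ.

0.0380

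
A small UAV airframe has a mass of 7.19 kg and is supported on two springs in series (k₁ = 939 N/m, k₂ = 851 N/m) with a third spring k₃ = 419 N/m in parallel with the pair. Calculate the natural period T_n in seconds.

Series pair: k_s = k₁k₂/(k₁+k₂) = (939)(851)/(939 + 851) = 446.4 N/m. In parallel with k₃: k_eq = 446.4 + 419 = 865.4 N/m.
ω_n = √(k_eq/m) = √(865.4/7.19) = √120.4 = 10.97 rad/s.
T_n = 2π/ω_n = 6.283/10.97 = 0.5727 s.

0.573 s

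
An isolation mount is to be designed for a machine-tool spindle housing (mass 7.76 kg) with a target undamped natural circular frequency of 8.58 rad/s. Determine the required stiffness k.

571 N/m

k = m·ω_n² = 7.76 × 8.580² = 7.76 × 73.62 = 571.3 N/m.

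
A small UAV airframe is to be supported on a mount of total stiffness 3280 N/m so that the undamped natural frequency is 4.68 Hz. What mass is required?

ω_n = 2πf_n = 2π × 4.68 = 29.41 rad/s.
m = k/ω_n² = 3280/29.41² = 3280/864.7 = 3.793 kg.

3.79 kg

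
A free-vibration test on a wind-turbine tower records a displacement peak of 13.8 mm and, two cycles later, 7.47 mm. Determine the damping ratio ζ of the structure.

Logarithmic decrement δ = (1/n)·ln(x₀/x_n) = (1/2)·ln(13.8/7.47) = (1/2)·ln(1.847) = 0.3069.
ζ = δ/√(4π² + δ²) = 0.3069/√(39.48 + 0.0942) = 0.3069/6.291 = 0.04878.

0.0488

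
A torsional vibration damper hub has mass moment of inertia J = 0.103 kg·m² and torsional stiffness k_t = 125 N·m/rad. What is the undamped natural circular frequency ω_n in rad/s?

ω_n = √(k_t/J) = √(125/0.103) = √1214 = 34.84 rad/s.

34.8 rad/s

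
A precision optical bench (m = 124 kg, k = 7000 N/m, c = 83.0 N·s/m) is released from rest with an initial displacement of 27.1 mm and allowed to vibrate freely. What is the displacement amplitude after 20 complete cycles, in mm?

ζ = c/(2√(km)) = 83.0/(2√(7000 × 124)) = 83.0/1863 = 0.04454.
Logarithmic decrement δ = 2πζ/√(1 − ζ²) = 2π × 0.04454/√(1 − 0.00198) = 0.2802.
After n cycles, x_n/x₀ = e^(−nδ), so x_20 = 27.1 × e^(−20 × 0.2802) = 27.1 × 0.003686 = 0.09990 mm.

0.0999 mm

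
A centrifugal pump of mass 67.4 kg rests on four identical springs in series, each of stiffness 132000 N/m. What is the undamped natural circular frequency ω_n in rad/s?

22.1 rad/s

Series springs: 1/k_eq = 4/132000, so k_eq = 132000/4 = 33000 N/m.
ω_n = √(k_eq/m) = √(33000/67.4) = √489.6 = 22.13 rad/s.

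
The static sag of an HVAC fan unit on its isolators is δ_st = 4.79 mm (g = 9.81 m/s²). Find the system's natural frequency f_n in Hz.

7.20 Hz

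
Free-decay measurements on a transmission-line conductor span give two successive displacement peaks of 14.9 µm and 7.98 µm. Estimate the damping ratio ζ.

Logarithmic decrement δ = (1/n)·ln(x₀/x_n) = (1/1)·ln(14.9/7.98) = (1/1)·ln(1.867) = 0.6244.
ζ = δ/√(4π² + δ²) = 0.6244/√(39.48 + 0.390) = 0.6244/6.314 = 0.09889.

0.0989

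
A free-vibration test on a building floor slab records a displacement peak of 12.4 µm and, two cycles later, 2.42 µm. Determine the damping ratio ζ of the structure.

Logarithmic decrement δ = (1/n)·ln(x₀/x_n) = (1/2)·ln(12.4/2.42) = (1/2)·ln(5.124) = 0.8170.
ζ = δ/√(4π² + δ²) = 0.8170/√(39.48 + 0.667) = 0.8170/6.336 = 0.1289.

0.129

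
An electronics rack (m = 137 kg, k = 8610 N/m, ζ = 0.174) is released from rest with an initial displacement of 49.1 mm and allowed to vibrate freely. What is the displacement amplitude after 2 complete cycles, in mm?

5.33 mm

Logarithmic decrement δ = 2πζ/√(1 − ζ²) = 2π × 0.1740/√(1 − 0.0303) = 1.110.
After n cycles, x_n/x₀ = e^(−nδ), so x_2 = 49.1 × e^(−2 × 1.110) = 49.1 × 0.1086 = 5.330 mm.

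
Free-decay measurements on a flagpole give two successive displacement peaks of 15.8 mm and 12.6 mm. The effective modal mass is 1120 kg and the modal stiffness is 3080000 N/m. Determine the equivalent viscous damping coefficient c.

4230 N·s/m

Logarithmic decrement δ = (1/n)·ln(x₀/x_n) = (1/1)·ln(15.8/12.6) = (1/1)·ln(1.254) = 0.2263.
ζ = δ/√(4π² + δ²) = 0.2263/√(39.48 + 0.0512) = 0.2263/6.287 = 0.03600.
c = ζ · 2√(km) = 0.03600 × 2√(3080000 × 1120) = 0.03600 × 117500 = 4228 N·s/m.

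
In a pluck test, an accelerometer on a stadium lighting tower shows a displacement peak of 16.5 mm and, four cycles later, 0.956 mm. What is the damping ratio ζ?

Logarithmic decrement δ = (1/n)·ln(x₀/x_n) = (1/4)·ln(16.5/0.956) = (1/4)·ln(17.26) = 0.7121.
ζ = δ/√(4π² + δ²) = 0.7121/√(39.48 + 0.507) = 0.7121/6.323 = 0.1126.

0.113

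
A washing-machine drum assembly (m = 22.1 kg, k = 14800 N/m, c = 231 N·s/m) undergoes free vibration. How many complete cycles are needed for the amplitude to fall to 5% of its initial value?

ζ = c/(2√(km)) = 231/(2√(14800 × 22.1)) = 231/1144 = 0.2020.
Logarithmic decrement δ = 2πζ/√(1 − ζ²) = 2π × 0.2020/√(1 − 0.0408) = 1.296.
x_n/x₀ = e^(−nδ) ≤ 0.05; take ln: n ≥ ln(1/0.05)/δ = 2.996/1.296 = 2.312.
So 3 complete cycles are required.

3 cycles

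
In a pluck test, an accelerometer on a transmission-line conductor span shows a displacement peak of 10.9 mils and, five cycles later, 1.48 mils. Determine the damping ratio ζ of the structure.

0.0634

Logarithmic decrement δ = (1/n)·ln(x₀/x_n) = (1/5)·ln(10.9/1.48) = (1/5)·ln(7.365) = 0.3993.
ζ = δ/√(4π² + δ²) = 0.3993/√(39.48 + 0.159) = 0.3993/6.296 = 0.06343.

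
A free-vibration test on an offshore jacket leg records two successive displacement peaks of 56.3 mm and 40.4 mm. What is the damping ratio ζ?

Logarithmic decrement δ = (1/n)·ln(x₀/x_n) = (1/1)·ln(56.3/40.4) = (1/1)·ln(1.394) = 0.3319.
ζ = δ/√(4π² + δ²) = 0.3319/√(39.48 + 0.110) = 0.3319/6.292 = 0.05274.

0.0527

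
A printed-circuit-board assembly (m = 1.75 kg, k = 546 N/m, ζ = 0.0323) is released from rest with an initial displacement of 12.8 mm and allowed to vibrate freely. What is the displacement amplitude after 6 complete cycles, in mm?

3.79 mm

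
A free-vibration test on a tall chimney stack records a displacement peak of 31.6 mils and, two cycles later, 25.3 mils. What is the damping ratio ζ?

0.0177

Logarithmic decrement δ = (1/n)·ln(x₀/x_n) = (1/2)·ln(31.6/25.3) = (1/2)·ln(1.249) = 0.1112.
ζ = δ/√(4π² + δ²) = 0.1112/√(39.48 + 0.0124) = 0.1112/6.284 = 0.01769.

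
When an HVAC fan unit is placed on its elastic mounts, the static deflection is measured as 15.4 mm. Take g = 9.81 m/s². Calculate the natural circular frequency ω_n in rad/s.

ω_n = √(g/δ_st) = √(9.81/0.0154) = √637.0 = 25.24 rad/s.

25.2 rad/s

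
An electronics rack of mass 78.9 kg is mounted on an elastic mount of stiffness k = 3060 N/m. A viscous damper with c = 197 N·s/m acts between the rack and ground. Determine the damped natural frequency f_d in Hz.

ω_n = √(k/m) = √(3060/78.9) = 6.228 rad/s.
Critical damping c_c = 2√(k·m) = 2√(3060 × 78.9) = 982.7 N·s/m, so ζ = c/c_c = 197/982.7 = 0.2005.
ω_d = ω_n√(1 − ζ²) = 6.228 × √(1 − 0.0402) = 6.101 rad/s.
f_d = ω_d/(2π) = 0.9710 Hz.

0.971 Hz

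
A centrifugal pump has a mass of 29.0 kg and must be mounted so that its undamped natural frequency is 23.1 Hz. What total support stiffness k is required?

611000 N/m

ω_n = 2πf_n = 2π × 23.1 = 145.1 rad/s.
k = m·ω_n² = 29.0 × 145.1² = 29.0 × 21070 = 610900 N/m.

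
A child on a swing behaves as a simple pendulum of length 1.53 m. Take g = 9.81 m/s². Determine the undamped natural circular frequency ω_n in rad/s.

For a simple pendulum ω_n = √(g/L) = √(9.81/1.53) = √6.412 = 2.532 rad/s.

2.53 rad/s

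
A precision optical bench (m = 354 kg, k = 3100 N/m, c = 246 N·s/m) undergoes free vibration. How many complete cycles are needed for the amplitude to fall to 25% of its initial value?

ζ = c/(2√(km)) = 246/(2√(3100 × 354)) = 246/2095 = 0.1174.
Logarithmic decrement δ = 2πζ/√(1 − ζ²) = 2π × 0.1174/√(1 − 0.0138) = 0.7429.
x_n/x₀ = e^(−nδ) ≤ 0.25; take ln: n ≥ ln(1/0.25)/δ = 1.386/0.7429 = 1.866.
So 2 complete cycles are required.

2 cycles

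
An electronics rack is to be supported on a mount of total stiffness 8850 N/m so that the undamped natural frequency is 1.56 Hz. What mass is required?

92.1 kg

ω_n = 2πf_n = 2π × 1.56 = 9.802 rad/s.
m = k/ω_n² = 8850/9.802² = 8850/96.07 = 92.12 kg.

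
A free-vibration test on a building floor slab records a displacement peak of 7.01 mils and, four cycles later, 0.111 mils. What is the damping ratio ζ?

0.163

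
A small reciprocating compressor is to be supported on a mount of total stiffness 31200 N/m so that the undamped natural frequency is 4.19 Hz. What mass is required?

ω_n = 2πf_n = 2π × 4.19 = 26.33 rad/s.
m = k/ω_n² = 31200/26.33² = 31200/693.1 = 45.02 kg.

45.0 kg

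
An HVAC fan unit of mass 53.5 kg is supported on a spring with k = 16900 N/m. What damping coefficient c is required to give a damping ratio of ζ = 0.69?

1310 N·s/m

c_c = 2√(k·m) = 2√(16900 × 53.5) = 1902 N·s/m.
c = ζ·c_c = 0.69 × 1902 = 1312 N·s/m.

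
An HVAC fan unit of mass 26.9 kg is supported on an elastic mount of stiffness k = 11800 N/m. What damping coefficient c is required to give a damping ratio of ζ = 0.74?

834 N·s/m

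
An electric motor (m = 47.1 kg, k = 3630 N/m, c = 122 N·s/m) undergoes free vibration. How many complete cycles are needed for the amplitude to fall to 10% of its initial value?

3 cycles

ζ = c/(2√(km)) = 122/(2√(3630 × 47.1)) = 122/827.0 = 0.1475.
Logarithmic decrement δ = 2πζ/√(1 − ζ²) = 2π × 0.1475/√(1 − 0.0218) = 0.9372.
x_n/x₀ = e^(−nδ) ≤ 0.1; take ln: n ≥ ln(1/0.1)/δ = 2.303/0.9372 = 2.457.
So 3 complete cycles are required.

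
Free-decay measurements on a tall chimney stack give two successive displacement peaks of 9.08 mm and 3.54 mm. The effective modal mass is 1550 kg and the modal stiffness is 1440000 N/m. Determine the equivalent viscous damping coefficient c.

14000 N·s/m

Logarithmic decrement δ = (1/n)·ln(x₀/x_n) = (1/1)·ln(9.08/3.54) = (1/1)·ln(2.565) = 0.9419.
ζ = δ/√(4π² + δ²) = 0.9419/√(39.48 + 0.887) = 0.9419/6.353 = 0.1483.
c = ζ · 2√(km) = 0.1483 × 2√(1440000 × 1550) = 0.1483 × 94490 = 14010 N·s/m.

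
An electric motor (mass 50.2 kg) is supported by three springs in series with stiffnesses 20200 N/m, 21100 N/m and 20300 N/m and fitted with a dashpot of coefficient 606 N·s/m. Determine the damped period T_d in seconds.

Series springs: 1/k_eq = 1/20200 + 1/21100 + 1/20300 = 0.0001462, so k_eq = 6842 N/m.
ω_n = √(k_eq/m) = √(6842/50.2) = 11.67 rad/s.
Critical damping c_c = 2√(k_eq·m) = 2√(6842 × 50.2) = 1172 N·s/m, so ζ = c/c_c = 606/1172 = 0.5170.
ω_d = ω_n√(1 − ζ²) = 11.67 × √(1 − 0.267) = 9.993 rad/s.
T_d = 2π/ω_d = 0.6288 s.

0.629 s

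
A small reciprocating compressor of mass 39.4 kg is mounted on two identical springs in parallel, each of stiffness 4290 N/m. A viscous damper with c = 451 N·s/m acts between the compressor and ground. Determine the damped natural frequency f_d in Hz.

2.16 Hz

Parallel springs add: k_eq = 2 × 4290 = 8580 N/m.
ω_n = √(k_eq/m) = √(8580/39.4) = 14.76 rad/s.
Critical damping c_c = 2√(k_eq·m) = 2√(8580 × 39.4) = 1163 N·s/m, so ζ = c/c_c = 451/1163 = 0.3878.
ω_d = ω_n√(1 − ζ²) = 14.76 × √(1 − 0.150) = 13.60 rad/s.
f_d = ω_d/(2π) = 2.165 Hz.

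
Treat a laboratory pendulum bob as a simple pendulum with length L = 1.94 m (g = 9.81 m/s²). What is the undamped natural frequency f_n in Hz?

For a simple pendulum ω_n = √(g/L) = √(9.81/1.94) = √5.057 = 2.249 rad/s.
f_n = ω_n/(2π) = 2.249/6.283 = 0.3579 Hz.

0.358 Hz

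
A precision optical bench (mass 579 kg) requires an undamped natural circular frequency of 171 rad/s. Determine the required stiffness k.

k = m·ω_n² = 579 × 171.0² = 579 × 29240 = 16930000 N/m.

16900000 N/m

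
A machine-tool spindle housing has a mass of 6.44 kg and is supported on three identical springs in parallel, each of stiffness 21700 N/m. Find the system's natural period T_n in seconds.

0.0625 s

Parallel springs add: k_eq = 3 × 21700 = 65100 N/m.
ω_n = √(k_eq/m) = √(65100/6.44) = √10110 = 100.5 rad/s.
T_n = 2π/ω_n = 6.283/100.5 = 0.06249 s.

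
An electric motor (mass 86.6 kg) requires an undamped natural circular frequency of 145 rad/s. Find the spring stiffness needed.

k = m·ω_n² = 86.6 × 145.0² = 86.6 × 21020 = 1821000 N/m.

1820000 N/m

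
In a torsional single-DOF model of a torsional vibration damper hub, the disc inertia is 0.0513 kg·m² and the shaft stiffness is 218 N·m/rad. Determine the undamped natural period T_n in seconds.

ω_n = √(k_t/J) = √(218/0.0513) = √4250 = 65.19 rad/s.
T_n = 2π/ω_n = 6.283/65.19 = 0.09639 s.

0.0964 s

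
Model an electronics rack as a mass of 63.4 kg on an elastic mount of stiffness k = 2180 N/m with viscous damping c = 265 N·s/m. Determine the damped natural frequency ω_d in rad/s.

ω_n = √(k/m) = √(2180/63.4) = 5.864 rad/s.
Critical damping c_c = 2√(k·m) = 2√(2180 × 63.4) = 743.5 N·s/m, so ζ = c/c_c = 265/743.5 = 0.3564.
ω_d = ω_n√(1 − ζ²) = 5.864 × √(1 − 0.127) = 5.479 rad/s.

5.48 rad/s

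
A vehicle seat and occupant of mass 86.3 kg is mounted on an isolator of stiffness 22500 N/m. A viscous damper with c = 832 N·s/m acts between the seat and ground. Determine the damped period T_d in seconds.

0.408 s

ω_n = √(k/m) = √(22500/86.3) = 16.15 rad/s.
Critical damping c_c = 2√(k·m) = 2√(22500 × 86.3) = 2787 N·s/m, so ζ = c/c_c = 832/2787 = 0.2985.
ω_d = ω_n√(1 − ζ²) = 16.15 × √(1 − 0.0891) = 15.41 rad/s.
T_d = 2π/ω_d = 0.4077 s.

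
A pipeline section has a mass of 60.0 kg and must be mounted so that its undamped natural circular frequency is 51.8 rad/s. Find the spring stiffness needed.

161000 N/m

k = m·ω_n² = 60.0 × 51.80² = 60.0 × 2683 = 161000 N/m.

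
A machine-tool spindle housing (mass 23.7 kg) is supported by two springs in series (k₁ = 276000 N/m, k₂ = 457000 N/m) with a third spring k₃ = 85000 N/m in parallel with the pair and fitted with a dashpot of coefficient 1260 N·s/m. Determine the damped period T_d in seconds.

0.0624 s

Series pair: k_s = k₁k₂/(k₁+k₂) = (276000)(457000)/(276000 + 457000) = 172100 N/m. In parallel with k₃: k_eq = 172100 + 85000 = 257100 N/m.
ω_n = √(k_eq/m) = √(257100/23.7) = 104.1 rad/s.
Critical damping c_c = 2√(k_eq·m) = 2√(257100 × 23.7) = 4937 N·s/m, so ζ = c/c_c = 1260/4937 = 0.2552.
ω_d = ω_n√(1 − ζ²) = 104.1 × √(1 − 0.0651) = 100.7 rad/s.
T_d = 2π/ω_d = 0.06240 s.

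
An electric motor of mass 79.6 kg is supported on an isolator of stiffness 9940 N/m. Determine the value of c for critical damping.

c_c = 2√(k·m) = 2√(9940 × 79.6) = 2 × 889.5 = 1779 N·s/m.

1780 N·s/m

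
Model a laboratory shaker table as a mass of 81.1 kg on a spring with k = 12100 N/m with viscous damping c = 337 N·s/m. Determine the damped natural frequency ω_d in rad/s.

12.0 rad/s

ω_n = √(k/m) = √(12100/81.1) = 12.21 rad/s.
Critical damping c_c = 2√(k·m) = 2√(12100 × 81.1) = 1981 N·s/m, so ζ = c/c_c = 337/1981 = 0.1701.
ω_d = ω_n√(1 − ζ²) = 12.21 × √(1 − 0.0289) = 12.04 rad/s.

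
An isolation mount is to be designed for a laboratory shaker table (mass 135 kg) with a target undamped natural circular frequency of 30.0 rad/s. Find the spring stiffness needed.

122000 N/m

k = m·ω_n² = 135 × 30.00² = 135 × 900.0 = 121500 N/m.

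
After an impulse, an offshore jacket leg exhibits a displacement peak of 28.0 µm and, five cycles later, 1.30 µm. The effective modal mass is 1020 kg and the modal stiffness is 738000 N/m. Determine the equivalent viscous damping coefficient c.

Logarithmic decrement δ = (1/n)·ln(x₀/x_n) = (1/5)·ln(28.0/1.30) = (1/5)·ln(21.54) = 0.6140.
ζ = δ/√(4π² + δ²) = 0.6140/√(39.48 + 0.377) = 0.6140/6.313 = 0.09725.
c = ζ · 2√(km) = 0.09725 × 2√(738000 × 1020) = 0.09725 × 54870 = 5337 N·s/m.

5340 N·s/m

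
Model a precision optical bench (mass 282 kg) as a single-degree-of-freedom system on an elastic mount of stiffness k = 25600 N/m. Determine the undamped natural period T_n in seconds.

ω_n = √(k/m) = √(25600/282) = √90.78 = 9.528 rad/s.
T_n = 2π/ω_n = 6.283/9.528 = 0.6595 s.

0.659 s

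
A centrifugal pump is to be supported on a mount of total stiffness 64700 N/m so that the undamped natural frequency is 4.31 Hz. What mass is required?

ω_n = 2πf_n = 2π × 4.31 = 27.08 rad/s.
m = k/ω_n² = 64700/27.08² = 64700/733.4 = 88.22 kg.

88.2 kg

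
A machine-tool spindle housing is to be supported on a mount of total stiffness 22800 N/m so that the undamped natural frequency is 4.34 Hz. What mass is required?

30.7 kg

ω_n = 2πf_n = 2π × 4.34 = 27.27 rad/s.
m = k/ω_n² = 22800/27.27² = 22800/743.6 = 30.66 kg.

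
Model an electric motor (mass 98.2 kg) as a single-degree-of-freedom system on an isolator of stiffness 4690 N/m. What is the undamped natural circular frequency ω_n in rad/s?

ω_n = √(k/m) = √(4690/98.2) = √47.76 = 6.911 rad/s.

6.91 rad/s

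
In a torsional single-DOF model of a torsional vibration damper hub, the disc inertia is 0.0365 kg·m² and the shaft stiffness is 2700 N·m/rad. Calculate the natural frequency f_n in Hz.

ω_n = √(k_t/J) = √(2700/0.0365) = √73970 = 272.0 rad/s.
f_n = ω_n/(2π) = 272.0/6.283 = 43.29 Hz.

43.3 Hz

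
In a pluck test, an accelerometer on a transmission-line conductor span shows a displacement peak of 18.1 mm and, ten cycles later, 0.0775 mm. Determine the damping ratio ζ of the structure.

0.0865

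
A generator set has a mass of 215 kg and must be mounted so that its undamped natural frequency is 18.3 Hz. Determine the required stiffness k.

2840000 N/m

ω_n = 2πf_n = 2π × 18.3 = 115.0 rad/s.
k = m·ω_n² = 215 × 115.0² = 215 × 13220 = 2842000 N/m.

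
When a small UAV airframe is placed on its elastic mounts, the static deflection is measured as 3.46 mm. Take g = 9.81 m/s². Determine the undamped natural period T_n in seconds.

0.118 s

ω_n = √(g/δ_st) = √(9.81/0.00346) = √2835 = 53.25 rad/s.
T_n = 2π/ω_n = 6.283/53.25 = 0.1180 s.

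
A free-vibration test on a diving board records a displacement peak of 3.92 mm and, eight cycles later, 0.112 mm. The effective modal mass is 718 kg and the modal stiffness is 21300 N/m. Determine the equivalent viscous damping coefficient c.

Logarithmic decrement δ = (1/n)·ln(x₀/x_n) = (1/8)·ln(3.92/0.112) = (1/8)·ln(35.00) = 0.4444.
ζ = δ/√(4π² + δ²) = 0.4444/√(39.48 + 0.198) = 0.4444/6.299 = 0.07056.
c = ζ · 2√(km) = 0.07056 × 2√(21300 × 718) = 0.07056 × 7821 = 551.8 N·s/m.

552 N·s/m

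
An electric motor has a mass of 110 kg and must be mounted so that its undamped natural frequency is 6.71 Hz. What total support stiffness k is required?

ω_n = 2πf_n = 2π × 6.71 = 42.16 rad/s.
k = m·ω_n² = 110 × 42.16² = 110 × 1777 = 195500 N/m.

196000 N/m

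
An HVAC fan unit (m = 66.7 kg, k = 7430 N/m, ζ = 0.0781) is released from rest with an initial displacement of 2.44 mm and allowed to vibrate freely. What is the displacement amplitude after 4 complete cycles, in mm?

0.341 mm

Logarithmic decrement δ = 2πζ/√(1 − ζ²) = 2π × 0.07810/√(1 − 0.00610) = 0.4922.
After n cycles, x_n/x₀ = e^(−nδ), so x_4 = 2.44 × e^(−4 × 0.4922) = 2.44 × 0.1396 = 0.3407 mm.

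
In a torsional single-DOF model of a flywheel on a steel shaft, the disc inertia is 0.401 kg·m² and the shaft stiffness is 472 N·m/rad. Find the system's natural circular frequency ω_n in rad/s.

34.3 rad/s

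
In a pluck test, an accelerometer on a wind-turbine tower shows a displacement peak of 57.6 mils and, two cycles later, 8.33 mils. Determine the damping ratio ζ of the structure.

0.152

Logarithmic decrement δ = (1/n)·ln(x₀/x_n) = (1/2)·ln(57.6/8.33) = (1/2)·ln(6.915) = 0.9668.
ζ = δ/√(4π² + δ²) = 0.9668/√(39.48 + 0.935) = 0.9668/6.357 = 0.1521.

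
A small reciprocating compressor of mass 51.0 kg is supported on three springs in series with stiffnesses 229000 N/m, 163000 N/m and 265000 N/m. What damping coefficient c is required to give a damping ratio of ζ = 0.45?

Series springs: 1/k_eq = 1/229000 + 1/163000 + 1/265000 = 1.428×10^-5, so k_eq = 70050 N/m.
c_c = 2√(k_eq·m) = 2√(70050 × 51.0) = 3780 N·s/m.
c = ζ·c_c = 0.45 × 3780 = 1701 N·s/m.

1700 N·s/m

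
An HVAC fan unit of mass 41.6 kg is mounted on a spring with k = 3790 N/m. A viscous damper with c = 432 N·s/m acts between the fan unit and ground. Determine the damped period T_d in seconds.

ω_n = √(k/m) = √(3790/41.6) = 9.545 rad/s.
Critical damping c_c = 2√(k·m) = 2√(3790 × 41.6) = 794.1 N·s/m, so ζ = c/c_c = 432/794.1 = 0.5440.
ω_d = ω_n√(1 − ζ²) = 9.545 × √(1 − 0.296) = 8.009 rad/s.
T_d = 2π/ω_d = 0.7845 s.

0.785 s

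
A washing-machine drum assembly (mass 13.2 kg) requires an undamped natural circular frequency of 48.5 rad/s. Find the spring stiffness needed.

k = m·ω_n² = 13.2 × 48.50² = 13.2 × 2352 = 31050 N/m.

31000 N/m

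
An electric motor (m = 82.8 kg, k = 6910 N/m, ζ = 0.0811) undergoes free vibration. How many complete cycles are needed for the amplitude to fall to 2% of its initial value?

Logarithmic decrement δ = 2πζ/√(1 − ζ²) = 2π × 0.08110/√(1 − 0.00658) = 0.5113.
x_n/x₀ = e^(−nδ) ≤ 0.02; take ln: n ≥ ln(1/0.02)/δ = 3.912/0.5113 = 7.652.
So 8 complete cycles are required.

8 cycles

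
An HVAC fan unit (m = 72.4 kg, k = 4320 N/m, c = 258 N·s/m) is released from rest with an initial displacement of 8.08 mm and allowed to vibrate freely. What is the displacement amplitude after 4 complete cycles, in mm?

0.0209 mm

ζ = c/(2√(km)) = 258/(2√(4320 × 72.4)) = 258/1119 = 0.2307.
Logarithmic decrement δ = 2πζ/√(1 − ζ²) = 2π × 0.2307/√(1 − 0.0532) = 1.489.
After n cycles, x_n/x₀ = e^(−nδ), so x_4 = 8.08 × e^(−4 × 1.489) = 8.08 × 0.002585 = 0.02089 mm.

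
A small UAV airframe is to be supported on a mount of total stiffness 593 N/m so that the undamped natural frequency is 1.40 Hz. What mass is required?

7.66 kg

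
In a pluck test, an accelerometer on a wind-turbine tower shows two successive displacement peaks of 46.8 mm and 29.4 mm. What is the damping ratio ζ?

0.0738

Logarithmic decrement δ = (1/n)·ln(x₀/x_n) = (1/1)·ln(46.8/29.4) = (1/1)·ln(1.592) = 0.4649.
ζ = δ/√(4π² + δ²) = 0.4649/√(39.48 + 0.216) = 0.4649/6.300 = 0.07379.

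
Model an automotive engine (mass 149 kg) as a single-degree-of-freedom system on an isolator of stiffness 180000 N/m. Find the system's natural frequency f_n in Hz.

ω_n = √(k/m) = √(180000/149) = √1208 = 34.76 rad/s.
f_n = ω_n/(2π) = 34.76/6.283 = 5.532 Hz.

5.53 Hz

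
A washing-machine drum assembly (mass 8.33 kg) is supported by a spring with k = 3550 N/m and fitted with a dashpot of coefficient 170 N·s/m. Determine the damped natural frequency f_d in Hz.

2.86 Hz

ω_n = √(k/m) = √(3550/8.33) = 20.64 rad/s.
Critical damping c_c = 2√(k·m) = 2√(3550 × 8.33) = 343.9 N·s/m, so ζ = c/c_c = 170/343.9 = 0.4943.
ω_d = ω_n√(1 − ζ²) = 20.64 × √(1 − 0.244) = 17.95 rad/s.
f_d = ω_d/(2π) = 2.856 Hz.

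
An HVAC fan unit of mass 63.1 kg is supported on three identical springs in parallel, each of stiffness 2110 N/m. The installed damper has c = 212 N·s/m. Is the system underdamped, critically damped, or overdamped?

Parallel springs add: k_eq = 3 × 2110 = 6330 N/m.
c_c = 2√(k_eq·m) = 1264 N·s/m; ζ = c/c_c = 212/1264 = 0.168.
Since ζ < 1 the system is underdamped.

underdamped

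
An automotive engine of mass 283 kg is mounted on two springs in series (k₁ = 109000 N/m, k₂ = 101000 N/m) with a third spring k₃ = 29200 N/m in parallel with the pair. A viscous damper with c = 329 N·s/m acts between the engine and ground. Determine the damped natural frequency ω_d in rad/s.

Series pair: k_s = k₁k₂/(k₁+k₂) = (109000)(101000)/(109000 + 101000) = 52420 N/m. In parallel with k₃: k_eq = 52420 + 29200 = 81620 N/m.
ω_n = √(k_eq/m) = √(81620/283) = 16.98 rad/s.
Critical damping c_c = 2√(k_eq·m) = 2√(81620 × 283) = 9612 N·s/m, so ζ = c/c_c = 329/9612 = 0.03423.
ω_d = ω_n√(1 − ζ²) = 16.98 × √(1 − 0.00117) = 16.97 rad/s.

17.0 rad/s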